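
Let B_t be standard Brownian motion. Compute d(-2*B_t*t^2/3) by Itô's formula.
d(-2*B_t*t^2/3) = (-4*B_t*t/3) dt + (-2*t^2/3) dB_t

Itô's formula for f(t, x): d f(t, B_t) = (f_t + (1/2) f_xx) dt + f_x dB_t. Compute partials of f(t, x) = -2*t^2*x/3:
  f_t(t,x)  = -4*t*x/3
  f_x(t,x)  = -2*t^2/3
  f_xx(t,x) = 0
Assemble drift = f_t + (1/2) f_xx = -4*t*x/3 and diffusion = f_x = -2*t^2/3. Substituting x = B_t:
  d(-2*B_t*t^2/3) = (-4*B_t*t/3) dt + (-2*t^2/3) dB_t.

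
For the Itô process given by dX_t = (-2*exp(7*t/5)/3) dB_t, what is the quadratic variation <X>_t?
<X>_t = 10*exp(14*t/5)/63 - 10/63

For an Itô process dX_t = a(t) dt + b(t) dB_t, the quadratic variation is <X>_t = int_0^t b(s)^2 ds (the drift term does not contribute). Here b(s) = -2*exp(7*s/5)/3, so
  b(s)^2 = 4*exp(14*s/5)/9.
Integrating from 0 to t:
  <X>_t = int_0^t (4*exp(14*s/5)/9) ds = 10*exp(14*t/5)/63 - 10/63.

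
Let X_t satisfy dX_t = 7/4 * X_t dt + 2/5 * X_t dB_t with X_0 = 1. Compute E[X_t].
E[X_t] = exp(7*t/4)

For GBM dX = mu X dt + sigma X dB with X_0 = x_0, apply Itô to Y = log X: dY = (mu - sigma^2/2) dt + sigma dB, so Y_t = log(x_0) + (mu - sigma^2/2) t + sigma B_t and hence X_t = x_0 * exp((mu - sigma^2/2) t + sigma B_t).
With mu = 7/4, sigma = 2/5, x_0 = 1, this gives:
  X_t = 1 * exp((167/100) * t + (2/5) * B_t).
Since sigma*B_t ~ Normal(0, sigma^2 t), E[exp(sigma*B_t)] = exp(sigma^2 t / 2); so E[X_t] = x_0 * exp((mu - sigma^2/2) t) * exp(sigma^2 t / 2) = x_0 * exp(mu t) = exp(7*t/4).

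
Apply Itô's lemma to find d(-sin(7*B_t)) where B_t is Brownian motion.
d(-sin(7*B_t)) = (49*sin(7*B_t)/2) dt + (-7*cos(7*B_t)) dB_t

Itô's formula for f(B_t) gives d f(B_t) = f'(B_t) dB_t + (1/2) f''(B_t) dt. Compute derivatives of f(x) = -sin(7*x):
  f'(x)  = -7*cos(7*x)
  f''(x) = 49*sin(7*x)
Substitute x = B_t and multiply the f'' term by 1/2:
  drift     = (1/2) * (49*sin(7*x)) evaluated at B_t = 49*sin(7*B_t)/2
  diffusion = (-7*cos(7*x)) evaluated at B_t = -7*cos(7*B_t)
Therefore d(-sin(7*B_t)) = (49*sin(7*B_t)/2) dt + (-7*cos(7*B_t)) dB_t.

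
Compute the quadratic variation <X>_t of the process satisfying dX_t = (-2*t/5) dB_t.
<X>_t = 4*t^3/75

For an Itô process dX_t = a(t) dt + b(t) dB_t, the quadratic variation is <X>_t = int_0^t b(s)^2 ds (the drift term does not contribute). Here b(s) = -2*s/5, so
  b(s)^2 = 4*s^2/25.
Integrating from 0 to t:
  <X>_t = int_0^t (4*s^2/25) ds = 4*t^3/75.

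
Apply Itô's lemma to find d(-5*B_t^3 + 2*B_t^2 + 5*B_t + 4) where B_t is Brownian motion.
d(-5*B_t^3 + 2*B_t^2 + 5*B_t + 4) = (2 - 15*B_t) dt + (-15*B_t^2 + 4*B_t + 5) dB_t

Itô's formula for f(B_t) gives d f(B_t) = f'(B_t) dB_t + (1/2) f''(B_t) dt. Compute derivatives of f(x) = -5*x^3 + 2*x^2 + 5*x + 4:
  f'(x)  = -15*x^2 + 4*x + 5
  f''(x) = 4 - 30*x
Substitute x = B_t and multiply the f'' term by 1/2:
  drift     = (1/2) * (4 - 30*x) evaluated at B_t = 2 - 15*B_t
  diffusion = (-15*x^2 + 4*x + 5) evaluated at B_t = -15*B_t^2 + 4*B_t + 5
Therefore d(-5*B_t^3 + 2*B_t^2 + 5*B_t + 4) = (2 - 15*B_t) dt + (-15*B_t^2 + 4*B_t + 5) dB_t.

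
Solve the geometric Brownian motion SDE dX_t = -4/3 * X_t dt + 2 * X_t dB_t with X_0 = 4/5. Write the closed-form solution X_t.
X_t = 4/5 * exp((-10/3) * t + (2) * B_t)

For GBM dX = mu X dt + sigma X dB with X_0 = x_0, apply Itô to Y = log X: dY = (mu - sigma^2/2) dt + sigma dB, so Y_t = log(x_0) + (mu - sigma^2/2) t + sigma B_t and hence X_t = x_0 * exp((mu - sigma^2/2) t + sigma B_t).
With mu = -4/3, sigma = 2, x_0 = 4/5, this gives:
  X_t = 4/5 * exp((-10/3) * t + (2) * B_t).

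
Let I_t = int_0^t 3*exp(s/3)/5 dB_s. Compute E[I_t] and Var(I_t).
E[I_t] = 0; Var(I_t) = 27*exp(2*t/3)/50 - 27/50

The Itô integral of a deterministic integrand f(s) has mean 0 because each increment f(s) * (B_{s+ds} - B_s) has mean 0. By the Itô isometry:
  Var( int_0^t f(s) dB_s ) = E[ (int_0^t f(s) dB_s)^2 ] = int_0^t f(s)^2 ds.
Here f(s) = 3*exp(s/3)/5, so f(s)^2 = 9*exp(2*s/3)/25. Integrate:
  int_0^t (9*exp(2*s/3)/25) ds = 27*exp(2*t/3)/50 - 27/50.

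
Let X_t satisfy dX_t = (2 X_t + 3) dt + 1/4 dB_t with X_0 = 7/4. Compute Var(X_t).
Var(X_t) = exp(4*t)/64 - 1/64

The variance V(t) = Var(X_t) satisfies V'(t) = 2 a V(t) + c^2 with V(0) = 0 (drift coefficient is linear in X, diffusion is constant). With a = 2, c = 1/4, the solution is
  V(t) = (c^2 / (2 a)) * (exp(2 a t) - 1)
       = ((1/4)^2 / (2*2)) * (exp(4 t) - 1)
       = exp(4*t)/64 - 1/64.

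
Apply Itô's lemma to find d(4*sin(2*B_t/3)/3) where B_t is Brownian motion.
d(4*sin(2*B_t/3)/3) = (-8*sin(2*B_t/3)/27) dt + (8*cos(2*B_t/3)/9) dB_t

Itô's formula for f(B_t) gives d f(B_t) = f'(B_t) dB_t + (1/2) f''(B_t) dt. Compute derivatives of f(x) = 4*sin(2*x/3)/3:
  f'(x)  = 8*cos(2*x/3)/9
  f''(x) = -16*sin(2*x/3)/27
Substitute x = B_t and multiply the f'' term by 1/2:
  drift     = (1/2) * (-16*sin(2*x/3)/27) evaluated at B_t = -8*sin(2*B_t/3)/27
  diffusion = (8*cos(2*x/3)/9) evaluated at B_t = 8*cos(2*B_t/3)/9
Therefore d(4*sin(2*B_t/3)/3) = (-8*sin(2*B_t/3)/27) dt + (8*cos(2*B_t/3)/9) dB_t.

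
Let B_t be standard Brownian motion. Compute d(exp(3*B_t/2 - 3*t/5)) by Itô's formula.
d(exp(3*B_t/2 - 3*t/5)) = (21*exp(3*B_t/2 - 3*t/5)/40) dt + (3*exp(3*B_t/2 - 3*t/5)/2) dB_t

Itô's formula for f(t, x): d f(t, B_t) = (f_t + (1/2) f_xx) dt + f_x dB_t. Compute partials of f(t, x) = exp(-3*t/5 + 3*x/2):
  f_t(t,x)  = -3*exp(-3*t/5 + 3*x/2)/5
  f_x(t,x)  = 3*exp(-3*t/5 + 3*x/2)/2
  f_xx(t,x) = 9*exp(-3*t/5 + 3*x/2)/4
Assemble drift = f_t + (1/2) f_xx = 21*exp(-3*t/5 + 3*x/2)/40 and diffusion = f_x = 3*exp(-3*t/5 + 3*x/2)/2. Substituting x = B_t:
  d(exp(3*B_t/2 - 3*t/5)) = (21*exp(3*B_t/2 - 3*t/5)/40) dt + (3*exp(3*B_t/2 - 3*t/5)/2) dB_t.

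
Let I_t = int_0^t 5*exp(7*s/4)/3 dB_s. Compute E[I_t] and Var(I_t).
E[I_t] = 0; Var(I_t) = 50*exp(7*t/2)/63 - 50/63

The Itô integral of a deterministic integrand f(s) has mean 0 because each increment f(s) * (B_{s+ds} - B_s) has mean 0. By the Itô isometry:
  Var( int_0^t f(s) dB_s ) = E[ (int_0^t f(s) dB_s)^2 ] = int_0^t f(s)^2 ds.
Here f(s) = 5*exp(7*s/4)/3, so f(s)^2 = 25*exp(7*s/2)/9. Integrate:
  int_0^t (25*exp(7*s/2)/9) ds = 50*exp(7*t/2)/63 - 50/63.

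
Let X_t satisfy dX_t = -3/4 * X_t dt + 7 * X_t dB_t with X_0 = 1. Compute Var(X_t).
Var(X_t) = (exp(49*t) - 1)*exp(-3*t/2)

For GBM dX = mu X dt + sigma X dB with X_0 = x_0, apply Itô to Y = log X: dY = (mu - sigma^2/2) dt + sigma dB, so Y_t = log(x_0) + (mu - sigma^2/2) t + sigma B_t and hence X_t = x_0 * exp((mu - sigma^2/2) t + sigma B_t).
With mu = -3/4, sigma = 7, x_0 = 1, this gives:
  X_t = 1 * exp((-101/4) * t + (7) * B_t).
Since sigma*B_t ~ Normal(0, sigma^2 t), E[exp(sigma*B_t)] = exp(sigma^2 t / 2); so E[X_t] = x_0 * exp((mu - sigma^2/2) t) * exp(sigma^2 t / 2) = x_0 * exp(mu t) = exp(-3*t/4).
Var(X_t) = E[X_t^2] - (E[X_t])^2 = x_0^2 * exp(2 mu t) * (exp(sigma^2 t) - 1) = (exp(49*t) - 1)*exp(-3*t/2).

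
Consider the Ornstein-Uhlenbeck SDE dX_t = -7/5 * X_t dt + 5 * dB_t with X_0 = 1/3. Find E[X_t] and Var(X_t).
E[X_t] = exp(-7*t/5)/3; Var(X_t) = 125/14 - 125*exp(-14*t/5)/14

The OU SDE dX = -theta X dt + sigma dB admits the integrating factor exp(theta t): d(exp(theta t) X_t) = sigma exp(theta t) dB_t. Integrating from 0 to t:
  X_t = x_0 * exp(-theta t) + sigma * int_0^t exp(-theta (t-s)) dB_s.
The Itô integral has mean 0 and (by the Itô isometry) variance sigma^2 * int_0^t exp(-2 theta (t - s)) ds = sigma^2 * (1 - exp(-2 theta t)) / (2 theta).
With theta = 7/5, sigma = 5, x_0 = 1/3:
  E[X_t] = 1/3 * exp(-7/5 t) = exp(-7*t/5)/3
  Var(X_t) = (5)^2 * (1 - exp(-2*7/5 t)) / (2 * 7/5) = 125/14 - 125*exp(-14*t/5)/14.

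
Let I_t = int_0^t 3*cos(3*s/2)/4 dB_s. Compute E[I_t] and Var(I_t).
E[I_t] = 0; Var(I_t) = 9*t/32 + 3*sin(3*t)/32

The Itô integral of a deterministic integrand f(s) has mean 0 because each increment f(s) * (B_{s+ds} - B_s) has mean 0. By the Itô isometry:
  Var( int_0^t f(s) dB_s ) = E[ (int_0^t f(s) dB_s)^2 ] = int_0^t f(s)^2 ds.
Here f(s) = 3*cos(3*s/2)/4, so f(s)^2 = 9*cos(3*s/2)^2/16. Integrate:
  int_0^t (9*cos(3*s/2)^2/16) ds = 9*t/32 + 3*sin(3*t)/32.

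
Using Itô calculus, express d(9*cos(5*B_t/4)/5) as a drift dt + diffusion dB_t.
d(9*cos(5*B_t/4)/5) = (-45*cos(5*B_t/4)/32) dt + (-9*sin(5*B_t/4)/4) dB_t

Itô's formula for f(B_t) gives d f(B_t) = f'(B_t) dB_t + (1/2) f''(B_t) dt. Compute derivatives of f(x) = 9*cos(5*x/4)/5:
  f'(x)  = -9*sin(5*x/4)/4
  f''(x) = -45*cos(5*x/4)/16
Substitute x = B_t and multiply the f'' term by 1/2:
  drift     = (1/2) * (-45*cos(5*x/4)/16) evaluated at B_t = -45*cos(5*B_t/4)/32
  diffusion = (-9*sin(5*x/4)/4) evaluated at B_t = -9*sin(5*B_t/4)/4
Therefore d(9*cos(5*B_t/4)/5) = (-45*cos(5*B_t/4)/32) dt + (-9*sin(5*B_t/4)/4) dB_t.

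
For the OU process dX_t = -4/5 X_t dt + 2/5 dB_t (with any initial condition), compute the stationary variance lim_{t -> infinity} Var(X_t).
lim Var(X_t) = 1/10

The OU SDE dX = -theta X dt + sigma dB admits the integrating factor exp(theta t): d(exp(theta t) X_t) = sigma exp(theta t) dB_t. Integrating from 0 to t gives X_t = x_0 * exp(-theta t) + sigma * int_0^t exp(-theta (t-s)) dB_s for any initial x_0. The Itô integral has variance (by the Itô isometry) sigma^2 * int_0^t exp(-2 theta (t - s)) ds = sigma^2 * (1 - exp(-2 theta t)) / (2 theta), independent of x_0.
With theta = 4/5, sigma = 2/5:
  Var(X_t) = (2/5)^2 * (1 - exp(-2*4/5 t)) / (2 * 4/5) = 1/10 - exp(-8*t/5)/10.
As t -> infinity, exp(-2*4/5 t) -> 0, so the stationary variance is sigma^2 / (2 theta) = 1/10.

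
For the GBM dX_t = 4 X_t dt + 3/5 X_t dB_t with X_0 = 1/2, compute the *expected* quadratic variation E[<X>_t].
E[<X>_t] = 9*exp(209*t/25)/836 - 9/836

<X>_t = int_0^t ((3/5) * X_s)^2 ds. Taking expectation inside the integral: E[<X>_t] = (3/5)^2 * int_0^t E[X_s^2] ds. For GBM, E[X_s^2] = x_0^2 * exp((2 mu + sigma^2) s). Integrating:
  E[<X>_t] = (3/5)^2 * (1/2)^2 * (exp((2*4 + (3/5)^2) t) - 1) / (2*4 + (3/5)^2)
           = (3/5)^2 * (1/2)^2 * (exp((209/25) t) - 1) / (209/25) = 9*exp(209*t/25)/836 - 9/836.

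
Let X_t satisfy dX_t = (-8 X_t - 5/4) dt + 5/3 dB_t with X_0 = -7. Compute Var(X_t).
Var(X_t) = 25/144 - 25*exp(-16*t)/144

The variance V(t) = Var(X_t) satisfies V'(t) = 2 a V(t) + c^2 with V(0) = 0 (drift coefficient is linear in X, diffusion is constant). With a = -8, c = 5/3, the solution is
  V(t) = (c^2 / (2 a)) * (exp(2 a t) - 1)
       = ((5/3)^2 / (2*(-8))) * (exp((-16) t) - 1)
       = 25/144 - 25*exp(-16*t)/144.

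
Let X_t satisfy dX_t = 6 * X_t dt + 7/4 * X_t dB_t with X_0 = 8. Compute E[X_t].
E[X_t] = 8*exp(6*t)

For GBM dX = mu X dt + sigma X dB with X_0 = x_0, apply Itô to Y = log X: dY = (mu - sigma^2/2) dt + sigma dB, so Y_t = log(x_0) + (mu - sigma^2/2) t + sigma B_t and hence X_t = x_0 * exp((mu - sigma^2/2) t + sigma B_t).
With mu = 6, sigma = 7/4, x_0 = 8, this gives:
  X_t = 8 * exp((143/32) * t + (7/4) * B_t).
Since sigma*B_t ~ Normal(0, sigma^2 t), E[exp(sigma*B_t)] = exp(sigma^2 t / 2); so E[X_t] = x_0 * exp((mu - sigma^2/2) t) * exp(sigma^2 t / 2) = x_0 * exp(mu t) = 8*exp(6*t).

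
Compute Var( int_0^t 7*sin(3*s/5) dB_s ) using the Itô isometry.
Var = 49*t/2 - 245*sin(6*t/5)/12

The Itô integral of a deterministic integrand f(s) has mean 0 because each increment f(s) * (B_{s+ds} - B_s) has mean 0. By the Itô isometry:
  Var( int_0^t f(s) dB_s ) = E[ (int_0^t f(s) dB_s)^2 ] = int_0^t f(s)^2 ds.
Here f(s) = 7*sin(3*s/5), so f(s)^2 = 49*sin(3*s/5)^2. Integrate:
  int_0^t (49*sin(3*s/5)^2) ds = 49*t/2 - 245*sin(6*t/5)/12.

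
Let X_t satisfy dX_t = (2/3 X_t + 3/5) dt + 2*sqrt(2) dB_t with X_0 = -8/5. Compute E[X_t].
E[X_t] = -7*exp(2*t/3)/10 - 9/10

Taking expectations and using E[dB_t] = 0, the mean m(t) = E[X_t] satisfies the ODE m'(t) = a m(t) + b with m(0) = x_0. With a = 2/3, b = 3/5, x_0 = -8/5, the solution is
  m(t) = x_0 * exp(a t) + (b/a) * (exp(a t) - 1)
       = (-8/5) * exp((2/3) t) + ((3/5)/(2/3)) * (exp((2/3) t) - 1)
       = -7*exp(2*t/3)/10 - 9/10.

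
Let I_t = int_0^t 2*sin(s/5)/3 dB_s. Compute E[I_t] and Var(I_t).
E[I_t] = 0; Var(I_t) = 2*t/9 - 5*sin(2*t/5)/9

The Itô integral of a deterministic integrand f(s) has mean 0 because each increment f(s) * (B_{s+ds} - B_s) has mean 0. By the Itô isometry:
  Var( int_0^t f(s) dB_s ) = E[ (int_0^t f(s) dB_s)^2 ] = int_0^t f(s)^2 ds.
Here f(s) = 2*sin(s/5)/3, so f(s)^2 = 4*sin(s/5)^2/9. Integrate:
  int_0^t (4*sin(s/5)^2/9) ds = 2*t/9 - 5*sin(2*t/5)/9.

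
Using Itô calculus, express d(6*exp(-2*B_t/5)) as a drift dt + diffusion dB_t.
d(6*exp(-2*B_t/5)) = (12*exp(-2*B_t/5)/25) dt + (-12*exp(-2*B_t/5)/5) dB_t

Itô's formula for f(B_t) gives d f(B_t) = f'(B_t) dB_t + (1/2) f''(B_t) dt. Compute derivatives of f(x) = 6*exp(-2*x/5):
  f'(x)  = -12*exp(-2*x/5)/5
  f''(x) = 24*exp(-2*x/5)/25
Substitute x = B_t and multiply the f'' term by 1/2:
  drift     = (1/2) * (24*exp(-2*x/5)/25) evaluated at B_t = 12*exp(-2*B_t/5)/25
  diffusion = (-12*exp(-2*x/5)/5) evaluated at B_t = -12*exp(-2*B_t/5)/5
Therefore d(6*exp(-2*B_t/5)) = (12*exp(-2*B_t/5)/25) dt + (-12*exp(-2*B_t/5)/5) dB_t.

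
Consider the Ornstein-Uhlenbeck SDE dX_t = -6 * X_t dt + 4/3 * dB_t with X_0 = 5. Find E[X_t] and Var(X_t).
E[X_t] = 5*exp(-6*t); Var(X_t) = 4/27 - 4*exp(-12*t)/27

The OU SDE dX = -theta X dt + sigma dB admits the integrating factor exp(theta t): d(exp(theta t) X_t) = sigma exp(theta t) dB_t. Integrating from 0 to t:
  X_t = x_0 * exp(-theta t) + sigma * int_0^t exp(-theta (t-s)) dB_s.
The Itô integral has mean 0 and (by the Itô isometry) variance sigma^2 * int_0^t exp(-2 theta (t - s)) ds = sigma^2 * (1 - exp(-2 theta t)) / (2 theta).
With theta = 6, sigma = 4/3, x_0 = 5:
  E[X_t] = 5 * exp(-6 t) = 5*exp(-6*t)
  Var(X_t) = (4/3)^2 * (1 - exp(-2*6 t)) / (2 * 6) = 4/27 - 4*exp(-12*t)/27.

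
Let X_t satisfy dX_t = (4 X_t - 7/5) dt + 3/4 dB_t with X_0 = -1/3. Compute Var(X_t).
Var(X_t) = 9*exp(8*t)/128 - 9/128

The variance V(t) = Var(X_t) satisfies V'(t) = 2 a V(t) + c^2 with V(0) = 0 (drift coefficient is linear in X, diffusion is constant). With a = 4, c = 3/4, the solution is
  V(t) = (c^2 / (2 a)) * (exp(2 a t) - 1)
       = ((3/4)^2 / (2*4)) * (exp(8 t) - 1)
       = 9*exp(8*t)/128 - 9/128.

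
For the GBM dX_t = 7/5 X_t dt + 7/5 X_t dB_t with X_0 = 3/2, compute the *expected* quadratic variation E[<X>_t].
E[<X>_t] = 63*exp(119*t/25)/68 - 63/68

<X>_t = int_0^t ((7/5) * X_s)^2 ds. Taking expectation inside the integral: E[<X>_t] = (7/5)^2 * int_0^t E[X_s^2] ds. For GBM, E[X_s^2] = x_0^2 * exp((2 mu + sigma^2) s). Integrating:
  E[<X>_t] = (7/5)^2 * (3/2)^2 * (exp((2*(7/5) + (7/5)^2) t) - 1) / (2*(7/5) + (7/5)^2)
           = (7/5)^2 * (3/2)^2 * (exp((119/25) t) - 1) / (119/25) = 63*exp(119*t/25)/68 - 63/68.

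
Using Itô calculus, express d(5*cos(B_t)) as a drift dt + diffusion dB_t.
d(5*cos(B_t)) = (-5*cos(B_t)/2) dt + (-5*sin(B_t)) dB_t

Itô's formula for f(B_t) gives d f(B_t) = f'(B_t) dB_t + (1/2) f''(B_t) dt. Compute derivatives of f(x) = 5*cos(x):
  f'(x)  = -5*sin(x)
  f''(x) = -5*cos(x)
Substitute x = B_t and multiply the f'' term by 1/2:
  drift     = (1/2) * (-5*cos(x)) evaluated at B_t = -5*cos(B_t)/2
  diffusion = (-5*sin(x)) evaluated at B_t = -5*sin(B_t)
Therefore d(5*cos(B_t)) = (-5*cos(B_t)/2) dt + (-5*sin(B_t)) dB_t.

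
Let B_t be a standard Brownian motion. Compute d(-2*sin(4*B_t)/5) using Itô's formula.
d(-2*sin(4*B_t)/5) = (16*sin(4*B_t)/5) dt + (-8*cos(4*B_t)/5) dB_t

Itô's formula for f(B_t) gives d f(B_t) = f'(B_t) dB_t + (1/2) f''(B_t) dt. Compute derivatives of f(x) = -2*sin(4*x)/5:
  f'(x)  = -8*cos(4*x)/5
  f''(x) = 32*sin(4*x)/5
Substitute x = B_t and multiply the f'' term by 1/2:
  drift     = (1/2) * (32*sin(4*x)/5) evaluated at B_t = 16*sin(4*B_t)/5
  diffusion = (-8*cos(4*x)/5) evaluated at B_t = -8*cos(4*B_t)/5
Therefore d(-2*sin(4*B_t)/5) = (16*sin(4*B_t)/5) dt + (-8*cos(4*B_t)/5) dB_t.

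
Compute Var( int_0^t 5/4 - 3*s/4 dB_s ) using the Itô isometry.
Var = t*(3*t^2 - 15*t + 25)/16

The Itô integral of a deterministic integrand f(s) has mean 0 because each increment f(s) * (B_{s+ds} - B_s) has mean 0. By the Itô isometry:
  Var( int_0^t f(s) dB_s ) = E[ (int_0^t f(s) dB_s)^2 ] = int_0^t f(s)^2 ds.
Here f(s) = 5/4 - 3*s/4, so f(s)^2 = (3*s - 5)^2/16. Integrate:
  int_0^t ((3*s - 5)^2/16) ds = t*(3*t^2 - 15*t + 25)/16.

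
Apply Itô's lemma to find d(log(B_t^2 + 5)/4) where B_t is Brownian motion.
d(log(B_t^2 + 5)/4) = ((5 - B_t^2)/(4*(B_t^2 + 5)^2)) dt + (B_t/(2*(B_t^2 + 5))) dB_t

Itô's formula for f(B_t) gives d f(B_t) = f'(B_t) dB_t + (1/2) f''(B_t) dt. Compute derivatives of f(x) = log(x^2 + 5)/4:
  f'(x)  = x/(2*(x^2 + 5))
  f''(x) = (5 - x^2)/(2*(x^2 + 5)^2)
Substitute x = B_t and multiply the f'' term by 1/2:
  drift     = (1/2) * ((5 - x^2)/(2*(x^2 + 5)^2)) evaluated at B_t = (5 - B_t^2)/(4*(B_t^2 + 5)^2)
  diffusion = (x/(2*(x^2 + 5))) evaluated at B_t = B_t/(2*(B_t^2 + 5))
Therefore d(log(B_t^2 + 5)/4) = ((5 - B_t^2)/(4*(B_t^2 + 5)^2)) dt + (B_t/(2*(B_t^2 + 5))) dB_t.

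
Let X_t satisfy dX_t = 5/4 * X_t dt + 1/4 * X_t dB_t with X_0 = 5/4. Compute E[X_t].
E[X_t] = 5*exp(5*t/4)/4

For GBM dX = mu X dt + sigma X dB with X_0 = x_0, apply Itô to Y = log X: dY = (mu - sigma^2/2) dt + sigma dB, so Y_t = log(x_0) + (mu - sigma^2/2) t + sigma B_t and hence X_t = x_0 * exp((mu - sigma^2/2) t + sigma B_t).
With mu = 5/4, sigma = 1/4, x_0 = 5/4, this gives:
  X_t = 5/4 * exp((39/32) * t + (1/4) * B_t).
Since sigma*B_t ~ Normal(0, sigma^2 t), E[exp(sigma*B_t)] = exp(sigma^2 t / 2); so E[X_t] = x_0 * exp((mu - sigma^2/2) t) * exp(sigma^2 t / 2) = x_0 * exp(mu t) = 5*exp(5*t/4)/4.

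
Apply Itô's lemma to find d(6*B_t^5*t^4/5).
d(6*B_t^5*t^4/5) = (B_t^3*t^3*(24*B_t^2/5 + 12*t)) dt + (6*B_t^4*t^4) dB_t

Itô's formula for f(t, x): d f(t, B_t) = (f_t + (1/2) f_xx) dt + f_x dB_t. Compute partials of f(t, x) = 6*t^4*x^5/5:
  f_t(t,x)  = 24*t^3*x^5/5
  f_x(t,x)  = 6*t^4*x^4
  f_xx(t,x) = 24*t^4*x^3
Assemble drift = f_t + (1/2) f_xx = t^3*x^3*(12*t + 24*x^2/5) and diffusion = f_x = 6*t^4*x^4. Substituting x = B_t:
  d(6*B_t^5*t^4/5) = (B_t^3*t^3*(24*B_t^2/5 + 12*t)) dt + (6*B_t^4*t^4) dB_t.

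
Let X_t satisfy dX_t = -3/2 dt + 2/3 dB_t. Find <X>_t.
<X>_t = 4*t/9

For an Itô process dX_t = a(t) dt + b(t) dB_t, the quadratic variation is <X>_t = int_0^t b(s)^2 ds (the drift term does not contribute). Here b(s) = 2/3, so
  b(s)^2 = 4/9.
Integrating from 0 to t:
  <X>_t = int_0^t (4/9) ds = 4*t/9.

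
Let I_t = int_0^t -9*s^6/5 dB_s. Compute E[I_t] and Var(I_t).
E[I_t] = 0; Var(I_t) = 81*t^13/325

The Itô integral of a deterministic integrand f(s) has mean 0 because each increment f(s) * (B_{s+ds} - B_s) has mean 0. By the Itô isometry:
  Var( int_0^t f(s) dB_s ) = E[ (int_0^t f(s) dB_s)^2 ] = int_0^t f(s)^2 ds.
Here f(s) = -9*s^6/5, so f(s)^2 = 81*s^12/25. Integrate:
  int_0^t (81*s^12/25) ds = 81*t^13/325.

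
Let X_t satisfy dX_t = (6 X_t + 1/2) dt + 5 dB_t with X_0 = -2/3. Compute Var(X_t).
Var(X_t) = 25*exp(12*t)/12 - 25/12

The variance V(t) = Var(X_t) satisfies V'(t) = 2 a V(t) + c^2 with V(0) = 0 (drift coefficient is linear in X, diffusion is constant). With a = 6, c = 5, the solution is
  V(t) = (c^2 / (2 a)) * (exp(2 a t) - 1)
       = (5^2 / (2*6)) * (exp(12 t) - 1)
       = 25*exp(12*t)/12 - 25/12.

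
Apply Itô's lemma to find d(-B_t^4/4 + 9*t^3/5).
d(-B_t^4/4 + 9*t^3/5) = (-3*B_t^2/2 + 27*t^2/5) dt + (-B_t^3) dB_t

Itô's formula for f(t, x): d f(t, B_t) = (f_t + (1/2) f_xx) dt + f_x dB_t. Compute partials of f(t, x) = 9*t^3/5 - x^4/4:
  f_t(t,x)  = 27*t^2/5
  f_x(t,x)  = -x^3
  f_xx(t,x) = -3*x^2
Assemble drift = f_t + (1/2) f_xx = 27*t^2/5 - 3*x^2/2 and diffusion = f_x = -x^3. Substituting x = B_t:
  d(-B_t^4/4 + 9*t^3/5) = (-3*B_t^2/2 + 27*t^2/5) dt + (-B_t^3) dB_t.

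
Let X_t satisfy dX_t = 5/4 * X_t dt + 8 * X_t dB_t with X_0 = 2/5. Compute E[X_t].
E[X_t] = 2*exp(5*t/4)/5

For GBM dX = mu X dt + sigma X dB with X_0 = x_0, apply Itô to Y = log X: dY = (mu - sigma^2/2) dt + sigma dB, so Y_t = log(x_0) + (mu - sigma^2/2) t + sigma B_t and hence X_t = x_0 * exp((mu - sigma^2/2) t + sigma B_t).
With mu = 5/4, sigma = 8, x_0 = 2/5, this gives:
  X_t = 2/5 * exp((-123/4) * t + (8) * B_t).
Since sigma*B_t ~ Normal(0, sigma^2 t), E[exp(sigma*B_t)] = exp(sigma^2 t / 2); so E[X_t] = x_0 * exp((mu - sigma^2/2) t) * exp(sigma^2 t / 2) = x_0 * exp(mu t) = 2*exp(5*t/4)/5.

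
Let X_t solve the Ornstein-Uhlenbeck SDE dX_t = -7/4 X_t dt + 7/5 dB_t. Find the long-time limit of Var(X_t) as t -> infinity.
lim Var(X_t) = 14/25

The OU SDE dX = -theta X dt + sigma dB admits the integrating factor exp(theta t): d(exp(theta t) X_t) = sigma exp(theta t) dB_t. Integrating from 0 to t gives X_t = x_0 * exp(-theta t) + sigma * int_0^t exp(-theta (t-s)) dB_s for any initial x_0. The Itô integral has variance (by the Itô isometry) sigma^2 * int_0^t exp(-2 theta (t - s)) ds = sigma^2 * (1 - exp(-2 theta t)) / (2 theta), independent of x_0.
With theta = 7/4, sigma = 7/5:
  Var(X_t) = (7/5)^2 * (1 - exp(-2*7/4 t)) / (2 * 7/4) = 14/25 - 14*exp(-7*t/2)/25.
As t -> infinity, exp(-2*7/4 t) -> 0, so the stationary variance is sigma^2 / (2 theta) = 14/25.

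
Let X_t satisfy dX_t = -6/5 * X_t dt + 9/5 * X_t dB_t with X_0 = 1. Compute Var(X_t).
Var(X_t) = (exp(81*t/25) - 1)*exp(-12*t/5)

For GBM dX = mu X dt + sigma X dB with X_0 = x_0, apply Itô to Y = log X: dY = (mu - sigma^2/2) dt + sigma dB, so Y_t = log(x_0) + (mu - sigma^2/2) t + sigma B_t and hence X_t = x_0 * exp((mu - sigma^2/2) t + sigma B_t).
With mu = -6/5, sigma = 9/5, x_0 = 1, this gives:
  X_t = 1 * exp((-141/50) * t + (9/5) * B_t).
Since sigma*B_t ~ Normal(0, sigma^2 t), E[exp(sigma*B_t)] = exp(sigma^2 t / 2); so E[X_t] = x_0 * exp((mu - sigma^2/2) t) * exp(sigma^2 t / 2) = x_0 * exp(mu t) = exp(-6*t/5).
Var(X_t) = E[X_t^2] - (E[X_t])^2 = x_0^2 * exp(2 mu t) * (exp(sigma^2 t) - 1) = (exp(81*t/25) - 1)*exp(-12*t/5).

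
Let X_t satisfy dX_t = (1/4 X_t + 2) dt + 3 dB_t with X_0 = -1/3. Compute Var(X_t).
Var(X_t) = 18*exp(t/2) - 18

The variance V(t) = Var(X_t) satisfies V'(t) = 2 a V(t) + c^2 with V(0) = 0 (drift coefficient is linear in X, diffusion is constant). With a = 1/4, c = 3, the solution is
  V(t) = (c^2 / (2 a)) * (exp(2 a t) - 1)
       = (3^2 / (2*(1/4))) * (exp((1/2) t) - 1)
       = 18*exp(t/2) - 18.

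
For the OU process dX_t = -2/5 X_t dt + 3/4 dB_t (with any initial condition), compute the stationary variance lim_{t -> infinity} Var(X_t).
lim Var(X_t) = 45/64

The OU SDE dX = -theta X dt + sigma dB admits the integrating factor exp(theta t): d(exp(theta t) X_t) = sigma exp(theta t) dB_t. Integrating from 0 to t gives X_t = x_0 * exp(-theta t) + sigma * int_0^t exp(-theta (t-s)) dB_s for any initial x_0. The Itô integral has variance (by the Itô isometry) sigma^2 * int_0^t exp(-2 theta (t - s)) ds = sigma^2 * (1 - exp(-2 theta t)) / (2 theta), independent of x_0.
With theta = 2/5, sigma = 3/4:
  Var(X_t) = (3/4)^2 * (1 - exp(-2*2/5 t)) / (2 * 2/5) = 45/64 - 45*exp(-4*t/5)/64.
As t -> infinity, exp(-2*2/5 t) -> 0, so the stationary variance is sigma^2 / (2 theta) = 45/64.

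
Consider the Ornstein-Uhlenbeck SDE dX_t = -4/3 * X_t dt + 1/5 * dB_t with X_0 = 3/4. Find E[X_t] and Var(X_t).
E[X_t] = 3*exp(-4*t/3)/4; Var(X_t) = 3/200 - 3*exp(-8*t/3)/200

The OU SDE dX = -theta X dt + sigma dB admits the integrating factor exp(theta t): d(exp(theta t) X_t) = sigma exp(theta t) dB_t. Integrating from 0 to t:
  X_t = x_0 * exp(-theta t) + sigma * int_0^t exp(-theta (t-s)) dB_s.
The Itô integral has mean 0 and (by the Itô isometry) variance sigma^2 * int_0^t exp(-2 theta (t - s)) ds = sigma^2 * (1 - exp(-2 theta t)) / (2 theta).
With theta = 4/3, sigma = 1/5, x_0 = 3/4:
  E[X_t] = 3/4 * exp(-4/3 t) = 3*exp(-4*t/3)/4
  Var(X_t) = (1/5)^2 * (1 - exp(-2*4/3 t)) / (2 * 4/3) = 3/200 - 3*exp(-8*t/3)/200.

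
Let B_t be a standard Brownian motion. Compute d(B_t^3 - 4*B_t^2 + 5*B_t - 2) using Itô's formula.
d(B_t^3 - 4*B_t^2 + 5*B_t - 2) = (3*B_t - 4) dt + (3*B_t^2 - 8*B_t + 5) dB_t

Itô's formula for f(B_t) gives d f(B_t) = f'(B_t) dB_t + (1/2) f''(B_t) dt. Compute derivatives of f(x) = x^3 - 4*x^2 + 5*x - 2:
  f'(x)  = 3*x^2 - 8*x + 5
  f''(x) = 6*x - 8
Substitute x = B_t and multiply the f'' term by 1/2:
  drift     = (1/2) * (6*x - 8) evaluated at B_t = 3*B_t - 4
  diffusion = (3*x^2 - 8*x + 5) evaluated at B_t = 3*B_t^2 - 8*B_t + 5
Therefore d(B_t^3 - 4*B_t^2 + 5*B_t - 2) = (3*B_t - 4) dt + (3*B_t^2 - 8*B_t + 5) dB_t.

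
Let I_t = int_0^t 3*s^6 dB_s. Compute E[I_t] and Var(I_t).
E[I_t] = 0; Var(I_t) = 9*t^13/13

The Itô integral of a deterministic integrand f(s) has mean 0 because each increment f(s) * (B_{s+ds} - B_s) has mean 0. By the Itô isometry:
  Var( int_0^t f(s) dB_s ) = E[ (int_0^t f(s) dB_s)^2 ] = int_0^t f(s)^2 ds.
Here f(s) = 3*s^6, so f(s)^2 = 9*s^12. Integrate:
  int_0^t (9*s^12) ds = 9*t^13/13.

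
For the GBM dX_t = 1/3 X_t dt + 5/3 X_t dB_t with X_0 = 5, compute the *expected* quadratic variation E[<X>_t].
E[<X>_t] = 625*exp(31*t/9)/31 - 625/31

<X>_t = int_0^t ((5/3) * X_s)^2 ds. Taking expectation inside the integral: E[<X>_t] = (5/3)^2 * int_0^t E[X_s^2] ds. For GBM, E[X_s^2] = x_0^2 * exp((2 mu + sigma^2) s). Integrating:
  E[<X>_t] = (5/3)^2 * 5^2 * (exp((2*(1/3) + (5/3)^2) t) - 1) / (2*(1/3) + (5/3)^2)
           = (5/3)^2 * 5^2 * (exp((31/9) t) - 1) / (31/9) = 625*exp(31*t/9)/31 - 625/31.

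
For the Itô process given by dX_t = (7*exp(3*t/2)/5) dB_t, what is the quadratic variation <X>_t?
<X>_t = 49*exp(3*t)/75 - 49/75

For an Itô process dX_t = a(t) dt + b(t) dB_t, the quadratic variation is <X>_t = int_0^t b(s)^2 ds (the drift term does not contribute). Here b(s) = 7*exp(3*s/2)/5, so
  b(s)^2 = 49*exp(3*s)/25.
Integrating from 0 to t:
  <X>_t = int_0^t (49*exp(3*s)/25) ds = 49*exp(3*t)/75 - 49/75.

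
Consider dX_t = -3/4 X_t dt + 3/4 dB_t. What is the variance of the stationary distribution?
lim Var(X_t) = 3/8

The OU SDE dX = -theta X dt + sigma dB admits the integrating factor exp(theta t): d(exp(theta t) X_t) = sigma exp(theta t) dB_t. Integrating from 0 to t gives X_t = x_0 * exp(-theta t) + sigma * int_0^t exp(-theta (t-s)) dB_s for any initial x_0. The Itô integral has variance (by the Itô isometry) sigma^2 * int_0^t exp(-2 theta (t - s)) ds = sigma^2 * (1 - exp(-2 theta t)) / (2 theta), independent of x_0.
With theta = 3/4, sigma = 3/4:
  Var(X_t) = (3/4)^2 * (1 - exp(-2*3/4 t)) / (2 * 3/4) = 3/8 - 3*exp(-3*t/2)/8.
As t -> infinity, exp(-2*3/4 t) -> 0, so the stationary variance is sigma^2 / (2 theta) = 3/8.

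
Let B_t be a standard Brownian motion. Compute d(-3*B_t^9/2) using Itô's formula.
d(-3*B_t^9/2) = (-54*B_t^7) dt + (-27*B_t^8/2) dB_t

Itô's formula for f(B_t) gives d f(B_t) = f'(B_t) dB_t + (1/2) f''(B_t) dt. Compute derivatives of f(x) = -3*x^9/2:
  f'(x)  = -27*x^8/2
  f''(x) = -108*x^7
Substitute x = B_t and multiply the f'' term by 1/2:
  drift     = (1/2) * (-108*x^7) evaluated at B_t = -54*B_t^7
  diffusion = (-27*x^8/2) evaluated at B_t = -27*B_t^8/2
Therefore d(-3*B_t^9/2) = (-54*B_t^7) dt + (-27*B_t^8/2) dB_t.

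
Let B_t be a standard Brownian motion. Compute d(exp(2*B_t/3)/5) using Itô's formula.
d(exp(2*B_t/3)/5) = (2*exp(2*B_t/3)/45) dt + (2*exp(2*B_t/3)/15) dB_t

Itô's formula for f(B_t) gives d f(B_t) = f'(B_t) dB_t + (1/2) f''(B_t) dt. Compute derivatives of f(x) = exp(2*x/3)/5:
  f'(x)  = 2*exp(2*x/3)/15
  f''(x) = 4*exp(2*x/3)/45
Substitute x = B_t and multiply the f'' term by 1/2:
  drift     = (1/2) * (4*exp(2*x/3)/45) evaluated at B_t = 2*exp(2*B_t/3)/45
  diffusion = (2*exp(2*x/3)/15) evaluated at B_t = 2*exp(2*B_t/3)/15
Therefore d(exp(2*B_t/3)/5) = (2*exp(2*B_t/3)/45) dt + (2*exp(2*B_t/3)/15) dB_t.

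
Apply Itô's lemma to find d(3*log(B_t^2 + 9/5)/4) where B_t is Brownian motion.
d(3*log(B_t^2 + 9/5)/4) = (15*(9 - 5*B_t^2)/(4*(5*B_t^2 + 9)^2)) dt + (15*B_t/(2*(5*B_t^2 + 9))) dB_t

Itô's formula for f(B_t) gives d f(B_t) = f'(B_t) dB_t + (1/2) f''(B_t) dt. Compute derivatives of f(x) = 3*log(x^2 + 9/5)/4:
  f'(x)  = 15*x/(2*(5*x^2 + 9))
  f''(x) = 15*(9 - 5*x^2)/(2*(5*x^2 + 9)^2)
Substitute x = B_t and multiply the f'' term by 1/2:
  drift     = (1/2) * (15*(9 - 5*x^2)/(2*(5*x^2 + 9)^2)) evaluated at B_t = 15*(9 - 5*B_t^2)/(4*(5*B_t^2 + 9)^2)
  diffusion = (15*x/(2*(5*x^2 + 9))) evaluated at B_t = 15*B_t/(2*(5*B_t^2 + 9))
Therefore d(3*log(B_t^2 + 9/5)/4) = (15*(9 - 5*B_t^2)/(4*(5*B_t^2 + 9)^2)) dt + (15*B_t/(2*(5*B_t^2 + 9))) dB_t.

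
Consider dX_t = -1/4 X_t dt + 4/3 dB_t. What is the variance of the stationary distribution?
lim Var(X_t) = 32/9

The OU SDE dX = -theta X dt + sigma dB admits the integrating factor exp(theta t): d(exp(theta t) X_t) = sigma exp(theta t) dB_t. Integrating from 0 to t gives X_t = x_0 * exp(-theta t) + sigma * int_0^t exp(-theta (t-s)) dB_s for any initial x_0. The Itô integral has variance (by the Itô isometry) sigma^2 * int_0^t exp(-2 theta (t - s)) ds = sigma^2 * (1 - exp(-2 theta t)) / (2 theta), independent of x_0.
With theta = 1/4, sigma = 4/3:
  Var(X_t) = (4/3)^2 * (1 - exp(-2*1/4 t)) / (2 * 1/4) = 32/9 - 32*exp(-t/2)/9.
As t -> infinity, exp(-2*1/4 t) -> 0, so the stationary variance is sigma^2 / (2 theta) = 32/9.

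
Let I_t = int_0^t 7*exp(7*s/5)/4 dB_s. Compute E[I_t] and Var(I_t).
E[I_t] = 0; Var(I_t) = 35*exp(14*t/5)/32 - 35/32

The Itô integral of a deterministic integrand f(s) has mean 0 because each increment f(s) * (B_{s+ds} - B_s) has mean 0. By the Itô isometry:
  Var( int_0^t f(s) dB_s ) = E[ (int_0^t f(s) dB_s)^2 ] = int_0^t f(s)^2 ds.
Here f(s) = 7*exp(7*s/5)/4, so f(s)^2 = 49*exp(14*s/5)/16. Integrate:
  int_0^t (49*exp(14*s/5)/16) ds = 35*exp(14*t/5)/32 - 35/32.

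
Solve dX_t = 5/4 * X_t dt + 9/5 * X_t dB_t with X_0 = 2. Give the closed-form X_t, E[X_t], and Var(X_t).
X_t = 2 * exp((-37/100) t + (9/5) B_t); E[X_t] = 2*exp(5*t/4); Var(X_t) = 4*(exp(81*t/25) - 1)*exp(5*t/2)

For GBM dX = mu X dt + sigma X dB with X_0 = x_0, apply Itô to Y = log X: dY = (mu - sigma^2/2) dt + sigma dB, so Y_t = log(x_0) + (mu - sigma^2/2) t + sigma B_t and hence X_t = x_0 * exp((mu - sigma^2/2) t + sigma B_t).
With mu = 5/4, sigma = 9/5, x_0 = 2, this gives:
  X_t = 2 * exp((-37/100) * t + (9/5) * B_t).
Since sigma*B_t ~ Normal(0, sigma^2 t), E[exp(sigma*B_t)] = exp(sigma^2 t / 2); so E[X_t] = x_0 * exp((mu - sigma^2/2) t) * exp(sigma^2 t / 2) = x_0 * exp(mu t) = 2*exp(5*t/4).
Var(X_t) = E[X_t^2] - (E[X_t])^2 = x_0^2 * exp(2 mu t) * (exp(sigma^2 t) - 1) = 4*(exp(81*t/25) - 1)*exp(5*t/2).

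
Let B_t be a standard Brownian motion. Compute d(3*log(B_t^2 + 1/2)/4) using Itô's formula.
d(3*log(B_t^2 + 1/2)/4) = (3*(1 - 2*B_t^2)/(2*(2*B_t^2 + 1)^2)) dt + (3*B_t/(2*B_t^2 + 1)) dB_t

Itô's formula for f(B_t) gives d f(B_t) = f'(B_t) dB_t + (1/2) f''(B_t) dt. Compute derivatives of f(x) = 3*log(x^2 + 1/2)/4:
  f'(x)  = 3*x/(2*x^2 + 1)
  f''(x) = 3*(1 - 2*x^2)/(2*x^2 + 1)^2
Substitute x = B_t and multiply the f'' term by 1/2:
  drift     = (1/2) * (3*(1 - 2*x^2)/(2*x^2 + 1)^2) evaluated at B_t = 3*(1 - 2*B_t^2)/(2*(2*B_t^2 + 1)^2)
  diffusion = (3*x/(2*x^2 + 1)) evaluated at B_t = 3*B_t/(2*B_t^2 + 1)
Therefore d(3*log(B_t^2 + 1/2)/4) = (3*(1 - 2*B_t^2)/(2*(2*B_t^2 + 1)^2)) dt + (3*B_t/(2*B_t^2 + 1)) dB_t.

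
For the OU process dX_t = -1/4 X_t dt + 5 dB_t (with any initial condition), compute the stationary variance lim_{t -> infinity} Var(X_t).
lim Var(X_t) = 50

The OU SDE dX = -theta X dt + sigma dB admits the integrating factor exp(theta t): d(exp(theta t) X_t) = sigma exp(theta t) dB_t. Integrating from 0 to t gives X_t = x_0 * exp(-theta t) + sigma * int_0^t exp(-theta (t-s)) dB_s for any initial x_0. The Itô integral has variance (by the Itô isometry) sigma^2 * int_0^t exp(-2 theta (t - s)) ds = sigma^2 * (1 - exp(-2 theta t)) / (2 theta), independent of x_0.
With theta = 1/4, sigma = 5:
  Var(X_t) = (5)^2 * (1 - exp(-2*1/4 t)) / (2 * 1/4) = 50 - 50*exp(-t/2).
As t -> infinity, exp(-2*1/4 t) -> 0, so the stationary variance is sigma^2 / (2 theta) = 50.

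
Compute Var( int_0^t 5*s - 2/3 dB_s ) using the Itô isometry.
Var = t*(75*t^2 - 30*t + 4)/9

The Itô integral of a deterministic integrand f(s) has mean 0 because each increment f(s) * (B_{s+ds} - B_s) has mean 0. By the Itô isometry:
  Var( int_0^t f(s) dB_s ) = E[ (int_0^t f(s) dB_s)^2 ] = int_0^t f(s)^2 ds.
Here f(s) = 5*s - 2/3, so f(s)^2 = (15*s - 2)^2/9. Integrate:
  int_0^t ((15*s - 2)^2/9) ds = t*(75*t^2 - 30*t + 4)/9.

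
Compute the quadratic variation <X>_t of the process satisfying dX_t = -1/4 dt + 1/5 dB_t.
<X>_t = t/25

For an Itô process dX_t = a(t) dt + b(t) dB_t, the quadratic variation is <X>_t = int_0^t b(s)^2 ds (the drift term does not contribute). Here b(s) = 1/5, so
  b(s)^2 = 1/25.
Integrating from 0 to t:
  <X>_t = int_0^t (1/25) ds = t/25.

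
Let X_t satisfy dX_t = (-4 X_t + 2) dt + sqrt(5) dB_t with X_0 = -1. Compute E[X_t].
E[X_t] = 1/2 - 3*exp(-4*t)/2

Taking expectations and using E[dB_t] = 0, the mean m(t) = E[X_t] satisfies the ODE m'(t) = a m(t) + b with m(0) = x_0. With a = -4, b = 2, x_0 = -1, the solution is
  m(t) = x_0 * exp(a t) + (b/a) * (exp(a t) - 1)
       = (-1) * exp((-4) t) + (2/(-4)) * (exp((-4) t) - 1)
       = 1/2 - 3*exp(-4*t)/2.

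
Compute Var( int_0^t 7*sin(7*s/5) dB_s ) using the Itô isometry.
Var = 49*t/2 - 35*sin(14*t/5)/4

The Itô integral of a deterministic integrand f(s) has mean 0 because each increment f(s) * (B_{s+ds} - B_s) has mean 0. By the Itô isometry:
  Var( int_0^t f(s) dB_s ) = E[ (int_0^t f(s) dB_s)^2 ] = int_0^t f(s)^2 ds.
Here f(s) = 7*sin(7*s/5), so f(s)^2 = 49*sin(7*s/5)^2. Integrate:
  int_0^t (49*sin(7*s/5)^2) ds = 49*t/2 - 35*sin(14*t/5)/4.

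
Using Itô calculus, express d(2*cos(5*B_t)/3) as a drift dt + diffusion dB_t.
d(2*cos(5*B_t)/3) = (-25*cos(5*B_t)/3) dt + (-10*sin(5*B_t)/3) dB_t

Itô's formula for f(B_t) gives d f(B_t) = f'(B_t) dB_t + (1/2) f''(B_t) dt. Compute derivatives of f(x) = 2*cos(5*x)/3:
  f'(x)  = -10*sin(5*x)/3
  f''(x) = -50*cos(5*x)/3
Substitute x = B_t and multiply the f'' term by 1/2:
  drift     = (1/2) * (-50*cos(5*x)/3) evaluated at B_t = -25*cos(5*B_t)/3
  diffusion = (-10*sin(5*x)/3) evaluated at B_t = -10*sin(5*B_t)/3
Therefore d(2*cos(5*B_t)/3) = (-25*cos(5*B_t)/3) dt + (-10*sin(5*B_t)/3) dB_t.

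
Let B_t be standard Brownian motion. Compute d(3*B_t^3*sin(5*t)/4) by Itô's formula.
d(3*B_t^3*sin(5*t)/4) = (3*B_t*(5*B_t^2*cos(5*t) + 3*sin(5*t))/4) dt + (9*B_t^2*sin(5*t)/4) dB_t

Itô's formula for f(t, x): d f(t, B_t) = (f_t + (1/2) f_xx) dt + f_x dB_t. Compute partials of f(t, x) = 3*x^3*sin(5*t)/4:
  f_t(t,x)  = 15*x^3*cos(5*t)/4
  f_x(t,x)  = 9*x^2*sin(5*t)/4
  f_xx(t,x) = 9*x*sin(5*t)/2
Assemble drift = f_t + (1/2) f_xx = 3*x*(5*x^2*cos(5*t) + 3*sin(5*t))/4 and diffusion = f_x = 9*x^2*sin(5*t)/4. Substituting x = B_t:
  d(3*B_t^3*sin(5*t)/4) = (3*B_t*(5*B_t^2*cos(5*t) + 3*sin(5*t))/4) dt + (9*B_t^2*sin(5*t)/4) dB_t.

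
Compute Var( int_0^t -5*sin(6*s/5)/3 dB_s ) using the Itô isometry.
Var = 25*t/18 - 125*sin(12*t/5)/216

The Itô integral of a deterministic integrand f(s) has mean 0 because each increment f(s) * (B_{s+ds} - B_s) has mean 0. By the Itô isometry:
  Var( int_0^t f(s) dB_s ) = E[ (int_0^t f(s) dB_s)^2 ] = int_0^t f(s)^2 ds.
Here f(s) = -5*sin(6*s/5)/3, so f(s)^2 = 25*sin(6*s/5)^2/9. Integrate:
  int_0^t (25*sin(6*s/5)^2/9) ds = 25*t/18 - 125*sin(12*t/5)/216.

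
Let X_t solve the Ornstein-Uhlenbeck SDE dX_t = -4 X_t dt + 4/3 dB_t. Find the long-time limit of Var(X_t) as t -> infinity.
lim Var(X_t) = 2/9

The OU SDE dX = -theta X dt + sigma dB admits the integrating factor exp(theta t): d(exp(theta t) X_t) = sigma exp(theta t) dB_t. Integrating from 0 to t gives X_t = x_0 * exp(-theta t) + sigma * int_0^t exp(-theta (t-s)) dB_s for any initial x_0. The Itô integral has variance (by the Itô isometry) sigma^2 * int_0^t exp(-2 theta (t - s)) ds = sigma^2 * (1 - exp(-2 theta t)) / (2 theta), independent of x_0.
With theta = 4, sigma = 4/3:
  Var(X_t) = (4/3)^2 * (1 - exp(-2*4 t)) / (2 * 4) = 2/9 - 2*exp(-8*t)/9.
As t -> infinity, exp(-2*4 t) -> 0, so the stationary variance is sigma^2 / (2 theta) = 2/9.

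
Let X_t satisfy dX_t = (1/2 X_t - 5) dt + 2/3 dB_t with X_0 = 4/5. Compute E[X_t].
E[X_t] = 10 - 46*exp(t/2)/5

Taking expectations and using E[dB_t] = 0, the mean m(t) = E[X_t] satisfies the ODE m'(t) = a m(t) + b with m(0) = x_0. With a = 1/2, b = -5, x_0 = 4/5, the solution is
  m(t) = x_0 * exp(a t) + (b/a) * (exp(a t) - 1)
       = (4/5) * exp((1/2) t) + ((-5)/(1/2)) * (exp((1/2) t) - 1)
       = 10 - 46*exp(t/2)/5.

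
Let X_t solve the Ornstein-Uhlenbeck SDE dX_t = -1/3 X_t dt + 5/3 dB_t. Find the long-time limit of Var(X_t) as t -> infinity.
lim Var(X_t) = 25/6

The OU SDE dX = -theta X dt + sigma dB admits the integrating factor exp(theta t): d(exp(theta t) X_t) = sigma exp(theta t) dB_t. Integrating from 0 to t gives X_t = x_0 * exp(-theta t) + sigma * int_0^t exp(-theta (t-s)) dB_s for any initial x_0. The Itô integral has variance (by the Itô isometry) sigma^2 * int_0^t exp(-2 theta (t - s)) ds = sigma^2 * (1 - exp(-2 theta t)) / (2 theta), independent of x_0.
With theta = 1/3, sigma = 5/3:
  Var(X_t) = (5/3)^2 * (1 - exp(-2*1/3 t)) / (2 * 1/3) = 25/6 - 25*exp(-2*t/3)/6.
As t -> infinity, exp(-2*1/3 t) -> 0, so the stationary variance is sigma^2 / (2 theta) = 25/6.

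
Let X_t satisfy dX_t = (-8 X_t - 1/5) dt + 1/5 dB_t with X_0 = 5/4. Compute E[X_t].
E[X_t] = -1/40 + 51*exp(-8*t)/40

Taking expectations and using E[dB_t] = 0, the mean m(t) = E[X_t] satisfies the ODE m'(t) = a m(t) + b with m(0) = x_0. With a = -8, b = -1/5, x_0 = 5/4, the solution is
  m(t) = x_0 * exp(a t) + (b/a) * (exp(a t) - 1)
       = (5/4) * exp((-8) t) + ((-1/5)/(-8)) * (exp((-8) t) - 1)
       = -1/40 + 51*exp(-8*t)/40.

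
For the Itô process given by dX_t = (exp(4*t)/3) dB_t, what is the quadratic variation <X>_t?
<X>_t = exp(8*t)/72 - 1/72

For an Itô process dX_t = a(t) dt + b(t) dB_t, the quadratic variation is <X>_t = int_0^t b(s)^2 ds (the drift term does not contribute). Here b(s) = exp(4*s)/3, so
  b(s)^2 = exp(8*s)/9.
Integrating from 0 to t:
  <X>_t = int_0^t (exp(8*s)/9) ds = exp(8*t)/72 - 1/72.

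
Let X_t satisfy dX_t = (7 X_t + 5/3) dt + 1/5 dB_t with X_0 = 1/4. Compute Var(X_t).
Var(X_t) = exp(14*t)/350 - 1/350

The variance V(t) = Var(X_t) satisfies V'(t) = 2 a V(t) + c^2 with V(0) = 0 (drift coefficient is linear in X, diffusion is constant). With a = 7, c = 1/5, the solution is
  V(t) = (c^2 / (2 a)) * (exp(2 a t) - 1)
       = ((1/5)^2 / (2*7)) * (exp(14 t) - 1)
       = exp(14*t)/350 - 1/350.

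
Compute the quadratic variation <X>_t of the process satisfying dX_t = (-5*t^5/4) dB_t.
<X>_t = 25*t^11/176

For an Itô process dX_t = a(t) dt + b(t) dB_t, the quadratic variation is <X>_t = int_0^t b(s)^2 ds (the drift term does not contribute). Here b(s) = -5*s^5/4, so
  b(s)^2 = 25*s^10/16.
Integrating from 0 to t:
  <X>_t = int_0^t (25*s^10/16) ds = 25*t^11/176.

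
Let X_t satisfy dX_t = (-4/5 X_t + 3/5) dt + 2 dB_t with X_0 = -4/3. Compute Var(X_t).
Var(X_t) = 5/2 - 5*exp(-8*t/5)/2

The variance V(t) = Var(X_t) satisfies V'(t) = 2 a V(t) + c^2 with V(0) = 0 (drift coefficient is linear in X, diffusion is constant). With a = -4/5, c = 2, the solution is
  V(t) = (c^2 / (2 a)) * (exp(2 a t) - 1)
       = (2^2 / (2*(-4/5))) * (exp((-8/5) t) - 1)
       = 5/2 - 5*exp(-8*t/5)/2.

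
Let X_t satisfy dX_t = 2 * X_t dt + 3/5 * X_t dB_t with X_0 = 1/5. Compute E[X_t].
E[X_t] = exp(2*t)/5

For GBM dX = mu X dt + sigma X dB with X_0 = x_0, apply Itô to Y = log X: dY = (mu - sigma^2/2) dt + sigma dB, so Y_t = log(x_0) + (mu - sigma^2/2) t + sigma B_t and hence X_t = x_0 * exp((mu - sigma^2/2) t + sigma B_t).
With mu = 2, sigma = 3/5, x_0 = 1/5, this gives:
  X_t = 1/5 * exp((91/50) * t + (3/5) * B_t).
Since sigma*B_t ~ Normal(0, sigma^2 t), E[exp(sigma*B_t)] = exp(sigma^2 t / 2); so E[X_t] = x_0 * exp((mu - sigma^2/2) t) * exp(sigma^2 t / 2) = x_0 * exp(mu t) = exp(2*t)/5.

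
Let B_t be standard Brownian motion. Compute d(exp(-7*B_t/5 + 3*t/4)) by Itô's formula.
d(exp(-7*B_t/5 + 3*t/4)) = (173*exp(-7*B_t/5 + 3*t/4)/100) dt + (-7*exp(-7*B_t/5 + 3*t/4)/5) dB_t

Itô's formula for f(t, x): d f(t, B_t) = (f_t + (1/2) f_xx) dt + f_x dB_t. Compute partials of f(t, x) = exp(3*t/4 - 7*x/5):
  f_t(t,x)  = 3*exp(3*t/4 - 7*x/5)/4
  f_x(t,x)  = -7*exp(3*t/4 - 7*x/5)/5
  f_xx(t,x) = 49*exp(3*t/4 - 7*x/5)/25
Assemble drift = f_t + (1/2) f_xx = 173*exp(3*t/4 - 7*x/5)/100 and diffusion = f_x = -7*exp(3*t/4 - 7*x/5)/5. Substituting x = B_t:
  d(exp(-7*B_t/5 + 3*t/4)) = (173*exp(-7*B_t/5 + 3*t/4)/100) dt + (-7*exp(-7*B_t/5 + 3*t/4)/5) dB_t.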